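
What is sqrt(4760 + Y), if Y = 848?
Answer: 2*sqrt(1402) ≈ 74.887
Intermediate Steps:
sqrt(4760 + Y) = sqrt(4760 + 848) = sqrt(5608) = 2*sqrt(1402)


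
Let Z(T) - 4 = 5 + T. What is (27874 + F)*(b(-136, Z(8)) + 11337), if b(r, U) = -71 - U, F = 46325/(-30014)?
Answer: 9410507434839/30014 ≈ 3.1354e+8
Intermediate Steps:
F = -46325/30014 (F = 46325*(-1/30014) = -46325/30014 ≈ -1.5434)
Z(T) = 9 + T (Z(T) = 4 + (5 + T) = 9 + T)
(27874 + F)*(b(-136, Z(8)) + 11337) = (27874 - 46325/30014)*((-71 - (9 + 8)) + 11337) = 836563911*((-71 - 1*17) + 11337)/30014 = 836563911*((-71 - 17) + 11337)/30014 = 836563911*(-88 + 11337)/30014 = (836563911/30014)*11249 = 9410507434839/30014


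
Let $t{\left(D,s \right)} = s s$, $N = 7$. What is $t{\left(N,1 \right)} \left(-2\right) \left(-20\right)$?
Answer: $40$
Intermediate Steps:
$t{\left(D,s \right)} = s^{2}$
$t{\left(N,1 \right)} \left(-2\right) \left(-20\right) = 1^{2} \left(-2\right) \left(-20\right) = 1 \left(-2\right) \left(-20\right) = \left(-2\right) \left(-20\right) = 40$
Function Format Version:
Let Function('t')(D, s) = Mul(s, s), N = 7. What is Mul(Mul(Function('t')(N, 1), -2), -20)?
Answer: 40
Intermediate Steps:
Function('t')(D, s) = Pow(s, 2)
Mul(Mul(Function('t')(N, 1), -2), -20) = Mul(Mul(Pow(1, 2), -2), -20) = Mul(Mul(1, -2), -20) = Mul(-2, -20) = 40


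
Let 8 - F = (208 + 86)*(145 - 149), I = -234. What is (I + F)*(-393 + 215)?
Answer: -169100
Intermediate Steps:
F = 1184 (F = 8 - (208 + 86)*(145 - 149) = 8 - 294*(-4) = 8 - 1*(-1176) = 8 + 1176 = 1184)
(I + F)*(-393 + 215) = (-234 + 1184)*(-393 + 215) = 950*(-178) = -169100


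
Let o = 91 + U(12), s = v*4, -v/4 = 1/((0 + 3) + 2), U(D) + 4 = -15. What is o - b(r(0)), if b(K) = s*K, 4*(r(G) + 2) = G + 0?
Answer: 328/5 ≈ 65.600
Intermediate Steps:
U(D) = -19 (U(D) = -4 - 15 = -19)
r(G) = -2 + G/4 (r(G) = -2 + (G + 0)/4 = -2 + G/4)
v = -4/5 (v = -4/((0 + 3) + 2) = -4/(3 + 2) = -4/5 ≈ -0.80000)
s = -16/5 (s = -4/5*4 = -16/5 ≈ -3.2000)
b(K) = -16*K/5
o = 72 (o = 91 - 19 = 72)
o - b(r(0)) = 72 - (-16)*(-2 + (1/4)*0)/5 = 72 - (-16)*(-2 + 0)/5 = 72 - (-16)*(-2)/5 = 72 - 1*32/5 = 72 - 32/5 = 328/5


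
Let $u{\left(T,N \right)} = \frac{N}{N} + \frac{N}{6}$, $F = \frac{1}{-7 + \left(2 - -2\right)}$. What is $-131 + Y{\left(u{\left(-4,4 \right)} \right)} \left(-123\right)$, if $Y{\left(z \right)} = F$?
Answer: $-90$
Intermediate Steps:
$F = - \frac{1}{3}$ ($F = \frac{1}{-7 + \left(2 + 2\right)} = \frac{1}{-7 + 4} = \frac{1}{-3} = - \frac{1}{3} \approx -0.33333$)
$u{\left(T,N \right)} = 1 + \frac{N}{6}$ ($u{\left(T,N \right)} = 1 + N \frac{1}{6} = 1 + \frac{N}{6}$)
$Y{\left(z \right)} = - \frac{1}{3}$
$-131 + Y{\left(u{\left(-4,4 \right)} \right)} \left(-123\right) = -131 - -41 = -131 + 41 = -90$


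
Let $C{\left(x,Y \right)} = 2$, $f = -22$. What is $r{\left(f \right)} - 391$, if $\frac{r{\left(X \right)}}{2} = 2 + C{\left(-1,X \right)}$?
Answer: $-383$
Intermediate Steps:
$r{\left(X \right)} = 8$ ($r{\left(X \right)} = 2 \left(2 + 2\right) = 2 \cdot 4 = 8$)
$r{\left(f \right)} - 391 = 8 - 391 = -383$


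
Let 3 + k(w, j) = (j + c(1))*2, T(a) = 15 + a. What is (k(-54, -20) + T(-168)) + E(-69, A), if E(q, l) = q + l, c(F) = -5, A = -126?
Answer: -401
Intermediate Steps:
k(w, j) = -13 + 2*j (k(w, j) = -3 + (j - 5)*2 = -3 + (-5 + j)*2 = -3 + (-10 + 2*j) = -13 + 2*j)
E(q, l) = l + q
(k(-54, -20) + T(-168)) + E(-69, A) = ((-13 + 2*(-20)) + (15 - 168)) + (-126 - 69) = ((-13 - 40) - 153) - 195 = (-53 - 153) - 195 = -206 - 195 = -401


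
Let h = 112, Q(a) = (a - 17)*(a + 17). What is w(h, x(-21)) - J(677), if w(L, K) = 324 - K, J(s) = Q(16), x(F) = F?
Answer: 378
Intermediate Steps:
Q(a) = (-17 + a)*(17 + a)
J(s) = -33 (J(s) = -289 + 16² = -289 + 256 = -33)
w(h, x(-21)) - J(677) = (324 - 1*(-21)) - 1*(-33) = (324 + 21) + 33 = 345 + 33 = 378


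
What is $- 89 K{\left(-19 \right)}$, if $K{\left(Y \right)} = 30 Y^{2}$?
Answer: $-963870$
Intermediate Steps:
$- 89 K{\left(-19 \right)} = - 89 \cdot 30 \left(-19\right)^{2} = - 89 \cdot 30 \cdot 361 = \left(-89\right) 10830 = -963870$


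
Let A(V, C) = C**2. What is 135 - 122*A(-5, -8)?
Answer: -7673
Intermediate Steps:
135 - 122*A(-5, -8) = 135 - 122*(-8)**2 = 135 - 122*64 = 135 - 7808 = -7673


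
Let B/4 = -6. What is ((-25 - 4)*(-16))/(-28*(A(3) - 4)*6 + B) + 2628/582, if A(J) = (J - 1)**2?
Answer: -4312/291 ≈ -14.818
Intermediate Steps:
B = -24 (B = 4*(-6) = -24)
A(J) = (-1 + J)**2
((-25 - 4)*(-16))/(-28*(A(3) - 4)*6 + B) + 2628/582 = ((-25 - 4)*(-16))/(-28*((-1 + 3)**2 - 4)*6 - 24) + 2628/582 = (-29*(-16))/(-28*(2**2 - 4)*6 - 24) + 2628*(1/582) = 464/(-28*(4 - 4)*6 - 24) + 438/97 = 464/(-0*6 - 24) + 438/97 = 464/(-28*0 - 24) + 438/97 = 464/(0 - 24) + 438/97 = 464/(-24) + 438/97 = 464*(-1/24) + 438/97 = -58/3 + 438/97 = -4312/291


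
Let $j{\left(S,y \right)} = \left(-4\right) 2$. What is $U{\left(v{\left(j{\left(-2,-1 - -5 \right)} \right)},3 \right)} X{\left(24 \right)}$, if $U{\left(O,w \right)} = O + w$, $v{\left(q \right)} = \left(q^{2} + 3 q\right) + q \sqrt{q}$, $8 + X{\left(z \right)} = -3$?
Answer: $-473 + 176 i \sqrt{2} \approx -473.0 + 248.9 i$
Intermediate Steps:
$X{\left(z \right)} = -11$ ($X{\left(z \right)} = -8 - 3 = -11$)
$j{\left(S,y \right)} = -8$
$v{\left(q \right)} = q^{2} + q^{\frac{3}{2}} + 3 q$ ($v{\left(q \right)} = \left(q^{2} + 3 q\right) + q^{\frac{3}{2}} = q^{2} + q^{\frac{3}{2}} + 3 q$)
$U{\left(v{\left(j{\left(-2,-1 - -5 \right)} \right)},3 \right)} X{\left(24 \right)} = \left(\left(\left(-8\right)^{2} + \left(-8\right)^{\frac{3}{2}} + 3 \left(-8\right)\right) + 3\right) \left(-11\right) = \left(\left(64 - 16 i \sqrt{2} - 24\right) + 3\right) \left(-11\right) = \left(\left(40 - 16 i \sqrt{2}\right) + 3\right) \left(-11\right) = \left(43 - 16 i \sqrt{2}\right) \left(-11\right) = -473 + 176 i \sqrt{2}$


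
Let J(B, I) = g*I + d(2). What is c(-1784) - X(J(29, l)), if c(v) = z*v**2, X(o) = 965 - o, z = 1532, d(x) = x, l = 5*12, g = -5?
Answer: 4875827729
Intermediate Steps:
l = 60
J(B, I) = 2 - 5*I (J(B, I) = -5*I + 2 = 2 - 5*I)
c(v) = 1532*v**2
c(-1784) - X(J(29, l)) = 1532*(-1784)**2 - (965 - (2 - 5*60)) = 1532*3182656 - (965 - (2 - 300)) = 4875828992 - (965 - 1*(-298)) = 4875828992 - (965 + 298) = 4875828992 - 1*1263 = 4875828992 - 1263 = 4875827729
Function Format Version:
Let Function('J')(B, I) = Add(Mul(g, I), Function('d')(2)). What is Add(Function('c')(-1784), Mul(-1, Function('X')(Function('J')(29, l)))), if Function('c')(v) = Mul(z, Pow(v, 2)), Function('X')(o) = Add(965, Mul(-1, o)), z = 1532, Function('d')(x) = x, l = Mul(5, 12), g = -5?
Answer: 4875827729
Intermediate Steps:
l = 60
Function('J')(B, I) = Add(2, Mul(-5, I)) (Function('J')(B, I) = Add(Mul(-5, I), 2) = Add(2, Mul(-5, I)))
Function('c')(v) = Mul(1532, Pow(v, 2))
Add(Function('c')(-1784), Mul(-1, Function('X')(Function('J')(29, l)))) = Add(Mul(1532, Pow(-1784, 2)), Mul(-1, Add(965, Mul(-1, Add(2, Mul(-5, 60)))))) = Add(Mul(1532, 3182656), Mul(-1, Add(965, Mul(-1, Add(2, -300))))) = Add(4875828992, Mul(-1, Add(965, Mul(-1, -298)))) = Add(4875828992, Mul(-1, Add(965, 298))) = Add(4875828992, Mul(-1, 1263)) = Add(4875828992, -1263) = 4875827729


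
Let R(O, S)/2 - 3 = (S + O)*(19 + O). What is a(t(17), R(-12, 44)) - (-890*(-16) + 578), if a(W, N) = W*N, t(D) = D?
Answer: -7100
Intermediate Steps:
R(O, S) = 6 + 2*(19 + O)*(O + S) (R(O, S) = 6 + 2*((S + O)*(19 + O)) = 6 + 2*((O + S)*(19 + O)) = 6 + 2*((19 + O)*(O + S)) = 6 + 2*(19 + O)*(O + S))
a(W, N) = N*W
a(t(17), R(-12, 44)) - (-890*(-16) + 578) = (6 + 2*(-12)² + 38*(-12) + 38*44 + 2*(-12)*44)*17 - (-890*(-16) + 578) = (6 + 2*144 - 456 + 1672 - 1056)*17 - (14240 + 578) = (6 + 288 - 456 + 1672 - 1056)*17 - 1*14818 = 454*17 - 14818 = 7718 - 14818 = -7100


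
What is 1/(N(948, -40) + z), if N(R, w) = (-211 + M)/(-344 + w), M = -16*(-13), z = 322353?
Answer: 128/41261185 ≈ 3.1022e-6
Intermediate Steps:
M = 208
N(R, w) = -3/(-344 + w) (N(R, w) = (-211 + 208)/(-344 + w) = -3/(-344 + w))
1/(N(948, -40) + z) = 1/(-3/(-344 - 40) + 322353) = 1/(-3/(-384) + 322353) = 1/(-3*(-1/384) + 322353) = 1/(1/128 + 322353) = 1/(41261185/128) = 128/41261185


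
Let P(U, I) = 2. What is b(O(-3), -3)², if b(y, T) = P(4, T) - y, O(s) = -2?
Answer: 16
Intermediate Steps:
b(y, T) = 2 - y
b(O(-3), -3)² = (2 - 1*(-2))² = (2 + 2)² = 4² = 16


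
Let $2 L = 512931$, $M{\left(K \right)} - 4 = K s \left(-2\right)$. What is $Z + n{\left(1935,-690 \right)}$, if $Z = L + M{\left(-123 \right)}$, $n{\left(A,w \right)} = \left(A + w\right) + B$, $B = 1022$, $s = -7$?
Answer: $\frac{514029}{2} \approx 2.5701 \cdot 10^{5}$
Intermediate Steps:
$M{\left(K \right)} = 4 + 14 K$ ($M{\left(K \right)} = 4 + K \left(-7\right) \left(-2\right) = 4 + - 7 K \left(-2\right) = 4 + 14 K$)
$L = \frac{512931}{2}$ ($L = \frac{1}{2} \cdot 512931 = \frac{512931}{2} \approx 2.5647 \cdot 10^{5}$)
$n{\left(A,w \right)} = 1022 + A + w$ ($n{\left(A,w \right)} = \left(A + w\right) + 1022 = 1022 + A + w$)
$Z = \frac{509495}{2}$ ($Z = \frac{512931}{2} + \left(4 + 14 \left(-123\right)\right) = \frac{512931}{2} + \left(4 - 1722\right) = \frac{512931}{2} - 1718 = \frac{509495}{2} \approx 2.5475 \cdot 10^{5}$)
$Z + n{\left(1935,-690 \right)} = \frac{509495}{2} + \left(1022 + 1935 - 690\right) = \frac{509495}{2} + 2267 = \frac{514029}{2}$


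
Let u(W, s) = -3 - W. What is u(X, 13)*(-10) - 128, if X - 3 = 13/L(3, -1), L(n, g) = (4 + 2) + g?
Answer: -42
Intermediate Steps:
L(n, g) = 6 + g
X = 28/5 (X = 3 + 13/(6 - 1) = 3 + 13/5 = 28/5 ≈ 5.6000)
u(X, 13)*(-10) - 128 = (-3 - 1*28/5)*(-10) - 128 = (-3 - 28/5)*(-10) - 128 = -43/5*(-10) - 128 = 86 - 128 = -42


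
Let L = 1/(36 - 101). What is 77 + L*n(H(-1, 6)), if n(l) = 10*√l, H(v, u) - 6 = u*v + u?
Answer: 77 - 2*√6/13 ≈ 76.623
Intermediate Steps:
H(v, u) = 6 + u + u*v (H(v, u) = 6 + (u*v + u) = 6 + (u + u*v) = 6 + u + u*v)
L = -1/65 (L = 1/(-65) = -1/65 ≈ -0.015385)
77 + L*n(H(-1, 6)) = 77 - 2*√(6 + 6 + 6*(-1))/13 = 77 - 2*√(6 + 6 - 6)/13 = 77 - 2*√6/13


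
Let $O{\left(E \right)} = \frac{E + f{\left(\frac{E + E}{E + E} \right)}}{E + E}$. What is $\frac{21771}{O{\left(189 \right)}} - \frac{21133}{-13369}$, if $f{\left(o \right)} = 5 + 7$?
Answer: $\frac{36674534785}{895723} \approx 40944.0$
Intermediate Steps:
$f{\left(o \right)} = 12$
$O{\left(E \right)} = \frac{12 + E}{2 E}$ ($O{\left(E \right)} = \frac{E + 12}{E + E} = \frac{12 + E}{2 E}$)
$\frac{21771}{O{\left(189 \right)}} - \frac{21133}{-13369} = \frac{21771}{\frac{1}{2} \cdot \frac{1}{189} \left(12 + 189\right)} - \frac{21133}{-13369} = \frac{21771}{\frac{1}{2} \cdot \frac{1}{189} \cdot 201} - - \frac{21133}{13369} = \frac{21771}{\frac{67}{126}} + \frac{21133}{13369} = 21771 \cdot \frac{126}{67} + \frac{21133}{13369} = \frac{2743146}{67} + \frac{21133}{13369} = \frac{36674534785}{895723}$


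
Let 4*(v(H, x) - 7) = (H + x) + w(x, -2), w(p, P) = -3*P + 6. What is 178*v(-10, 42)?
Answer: 3204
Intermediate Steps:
w(p, P) = 6 - 3*P
v(H, x) = 10 + H/4 + x/4 (v(H, x) = 7 + ((H + x) + (6 - 3*(-2)))/4 = 7 + ((H + x) + (6 + 6))/4 = 7 + ((H + x) + 12)/4 = 7 + (12 + H + x)/4 = 7 + (3 + H/4 + x/4) = 10 + H/4 + x/4)
178*v(-10, 42) = 178*(10 + (1/4)*(-10) + (1/4)*42) = 178*(10 - 5/2 + 21/2) = 178*18 = 3204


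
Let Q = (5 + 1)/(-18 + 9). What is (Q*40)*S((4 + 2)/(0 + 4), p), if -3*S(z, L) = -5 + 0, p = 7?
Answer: -400/9 ≈ -44.444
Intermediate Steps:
Q = -⅔ (Q = 6/(-9) = 6*(-⅑) = -⅔ ≈ -0.66667)
S(z, L) = 5/3 (S(z, L) = -(-5 + 0)/3 = -⅓*(-5) = 5/3)
(Q*40)*S((4 + 2)/(0 + 4), p) = -⅔*40*(5/3) = -80/3*5/3 = -400/9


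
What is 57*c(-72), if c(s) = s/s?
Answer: 57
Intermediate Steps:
c(s) = 1
57*c(-72) = 57*1 = 57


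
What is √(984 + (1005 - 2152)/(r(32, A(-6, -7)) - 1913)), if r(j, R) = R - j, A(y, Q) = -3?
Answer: √934055773/974 ≈ 31.378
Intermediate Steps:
√(984 + (1005 - 2152)/(r(32, A(-6, -7)) - 1913)) = √(984 + (1005 - 2152)/((-3 - 1*32) - 1913)) = √(984 - 1147/((-3 - 32) - 1913)) = √(984 - 1147/(-35 - 1913)) = √(984 - 1147/(-1948)) = √(984 - 1147*(-1/1948)) = √(984 + 1147/1948) = √(1917979/1948) = √934055773/974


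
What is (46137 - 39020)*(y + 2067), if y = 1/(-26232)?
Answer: 385894721531/26232 ≈ 1.4711e+7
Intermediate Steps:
y = -1/26232 ≈ -3.8121e-5
(46137 - 39020)*(y + 2067) = (46137 - 39020)*(-1/26232 + 2067) = 7117*(54221543/26232) = 385894721531/26232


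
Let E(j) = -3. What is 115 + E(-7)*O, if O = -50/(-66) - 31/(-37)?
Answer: 44857/407 ≈ 110.21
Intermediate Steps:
O = 1948/1221 (O = -50*(-1/66) - 31*(-1/37) = 25/33 + 31/37 = 1948/1221 ≈ 1.5954)
115 + E(-7)*O = 115 - 3*1948/1221 = 115 - 1948/407 = 44857/407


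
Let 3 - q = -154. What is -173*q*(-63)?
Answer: 1711143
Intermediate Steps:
q = 157 (q = 3 - 1*(-154) = 3 + 154 = 157)
-173*q*(-63) = -173*157*(-63) = -27161*(-63) = 1711143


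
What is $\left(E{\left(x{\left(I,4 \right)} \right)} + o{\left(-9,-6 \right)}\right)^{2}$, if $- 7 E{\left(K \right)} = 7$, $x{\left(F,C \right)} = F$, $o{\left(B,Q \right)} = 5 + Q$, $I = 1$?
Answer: $4$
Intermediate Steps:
$E{\left(K \right)} = -1$ ($E{\left(K \right)} = \left(- \frac{1}{7}\right) 7 = -1$)
$\left(E{\left(x{\left(I,4 \right)} \right)} + o{\left(-9,-6 \right)}\right)^{2} = \left(-1 + \left(5 - 6\right)\right)^{2} = \left(-1 - 1\right)^{2} = \left(-2\right)^{2} = 4$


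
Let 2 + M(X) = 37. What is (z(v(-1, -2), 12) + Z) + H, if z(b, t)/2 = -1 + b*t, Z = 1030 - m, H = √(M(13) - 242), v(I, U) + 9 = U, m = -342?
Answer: 1106 + 3*I*√23 ≈ 1106.0 + 14.387*I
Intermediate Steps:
v(I, U) = -9 + U
M(X) = 35 (M(X) = -2 + 37 = 35)
H = 3*I*√23 (H = √(35 - 242) = √(-207) = 3*I*√23 ≈ 14.387*I)
Z = 1372 (Z = 1030 - 1*(-342) = 1030 + 342 = 1372)
z(b, t) = -2 + 2*b*t (z(b, t) = 2*(-1 + b*t) = -2 + 2*b*t)
(z(v(-1, -2), 12) + Z) + H = ((-2 + 2*(-9 - 2)*12) + 1372) + 3*I*√23 = ((-2 + 2*(-11)*12) + 1372) + 3*I*√23 = ((-2 - 264) + 1372) + 3*I*√23 = (-266 + 1372) + 3*I*√23 = 1106 + 3*I*√23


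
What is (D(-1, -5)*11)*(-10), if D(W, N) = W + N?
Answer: 660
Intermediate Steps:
D(W, N) = N + W
(D(-1, -5)*11)*(-10) = ((-5 - 1)*11)*(-10) = -6*11*(-10) = -66*(-10) = 660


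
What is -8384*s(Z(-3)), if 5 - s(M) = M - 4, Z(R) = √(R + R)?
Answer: -75456 + 8384*I*√6 ≈ -75456.0 + 20537.0*I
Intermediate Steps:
Z(R) = √2*√R (Z(R) = √(2*R) = √2*√R)
s(M) = 9 - M (s(M) = 5 - (M - 4) = 5 - (-4 + M) = 5 + (4 - M) = 9 - M)
-8384*s(Z(-3)) = -8384*(9 - √2*√(-3)) = -8384*(9 - √2*I*√3) = -8384*(9 - I*√6) = -75456 + 8384*I*√6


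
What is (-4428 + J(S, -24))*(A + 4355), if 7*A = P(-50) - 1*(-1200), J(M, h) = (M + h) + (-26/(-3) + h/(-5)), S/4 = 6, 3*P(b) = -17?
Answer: -6293226284/315 ≈ -1.9978e+7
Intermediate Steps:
P(b) = -17/3 (P(b) = (⅓)*(-17) = -17/3)
S = 24 (S = 4*6 = 24)
J(M, h) = 26/3 + M + 4*h/5 (J(M, h) = (M + h) + (-26*(-⅓) + h*(-⅕)) = (M + h) + (26/3 - h/5) = 26/3 + M + 4*h/5)
A = 3583/21 (A = (-17/3 - 1*(-1200))/7 = (-17/3 + 1200)/7 = (⅐)*(3583/3) = 3583/21 ≈ 170.62)
(-4428 + J(S, -24))*(A + 4355) = (-4428 + (26/3 + 24 + (⅘)*(-24)))*(3583/21 + 4355) = (-4428 + (26/3 + 24 - 96/5))*(95038/21) = (-4428 + 202/15)*(95038/21) = -66218/15*95038/21 = -6293226284/315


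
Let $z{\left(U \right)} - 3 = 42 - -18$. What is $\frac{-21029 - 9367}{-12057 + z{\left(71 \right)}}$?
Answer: $\frac{5066}{1999} \approx 2.5343$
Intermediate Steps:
$z{\left(U \right)} = 63$ ($z{\left(U \right)} = 3 + \left(42 - -18\right) = 3 + \left(42 + 18\right) = 3 + 60 = 63$)
$\frac{-21029 - 9367}{-12057 + z{\left(71 \right)}} = \frac{-21029 - 9367}{-12057 + 63} = - \frac{30396}{-11994} = \left(-30396\right) \left(- \frac{1}{11994}\right) = \frac{5066}{1999}$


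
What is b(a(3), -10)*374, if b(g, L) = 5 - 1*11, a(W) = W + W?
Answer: -2244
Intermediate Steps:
a(W) = 2*W
b(g, L) = -6 (b(g, L) = 5 - 11 = -6)
b(a(3), -10)*374 = -6*374 = -2244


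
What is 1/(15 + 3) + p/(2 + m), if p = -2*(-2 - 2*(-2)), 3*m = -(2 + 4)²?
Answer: 41/90 ≈ 0.45556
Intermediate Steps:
m = -12 (m = (-(2 + 4)²)/3 = (-1*6²)/3 = (-1*36)/3 = (⅓)*(-36) = -12)
p = -4 (p = -2*(-2 + 4) = -2*2 = -4)
1/(15 + 3) + p/(2 + m) = 1/(15 + 3) - 4/(2 - 12) = 1/18 - 4/(-10) = 1/18 - ⅒*(-4) = 1/18 + ⅖ = 41/90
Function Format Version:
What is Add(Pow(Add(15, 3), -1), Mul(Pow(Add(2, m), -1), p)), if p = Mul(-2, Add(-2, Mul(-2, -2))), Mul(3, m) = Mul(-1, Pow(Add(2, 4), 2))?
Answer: Rational(41, 90) ≈ 0.45556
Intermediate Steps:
m = -12 (m = Mul(Rational(1, 3), Mul(-1, Pow(Add(2, 4), 2))) = Mul(Rational(1, 3), Mul(-1, Pow(6, 2))) = Mul(Rational(1, 3), Mul(-1, 36)) = Mul(Rational(1, 3), -36) = -12)
p = -4 (p = Mul(-2, Add(-2, 4)) = Mul(-2, 2) = -4)
Add(Pow(Add(15, 3), -1), Mul(Pow(Add(2, m), -1), p)) = Add(Pow(Add(15, 3), -1), Mul(Pow(Add(2, -12), -1), -4)) = Add(Pow(18, -1), Mul(Pow(-10, -1), -4)) = Add(Rational(1, 18), Mul(Rational(-1, 10), -4)) = Add(Rational(1, 18), Rational(2, 5)) = Rational(41, 90)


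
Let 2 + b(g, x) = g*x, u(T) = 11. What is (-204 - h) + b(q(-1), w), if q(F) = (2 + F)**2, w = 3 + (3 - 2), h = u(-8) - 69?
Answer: -144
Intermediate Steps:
h = -58 (h = 11 - 69 = -58)
w = 4 (w = 3 + 1 = 4)
b(g, x) = -2 + g*x
(-204 - h) + b(q(-1), w) = (-204 - 1*(-58)) + (-2 + (2 - 1)**2*4) = (-204 + 58) + (-2 + 1**2*4) = -146 + (-2 + 1*4) = -146 + (-2 + 4) = -146 + 2 = -144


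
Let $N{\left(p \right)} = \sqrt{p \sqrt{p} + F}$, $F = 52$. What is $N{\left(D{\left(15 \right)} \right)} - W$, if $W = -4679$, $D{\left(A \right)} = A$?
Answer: $4679 + \sqrt{52 + 15 \sqrt{15}} \approx 4689.5$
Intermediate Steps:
$N{\left(p \right)} = \sqrt{52 + p^{\frac{3}{2}}}$ ($N{\left(p \right)} = \sqrt{p \sqrt{p} + 52} = \sqrt{p^{\frac{3}{2}} + 52} = \sqrt{52 + p^{\frac{3}{2}}}$)
$N{\left(D{\left(15 \right)} \right)} - W = \sqrt{52 + 15^{\frac{3}{2}}} - -4679 = \sqrt{52 + 15 \sqrt{15}} + 4679 = 4679 + \sqrt{52 + 15 \sqrt{15}}$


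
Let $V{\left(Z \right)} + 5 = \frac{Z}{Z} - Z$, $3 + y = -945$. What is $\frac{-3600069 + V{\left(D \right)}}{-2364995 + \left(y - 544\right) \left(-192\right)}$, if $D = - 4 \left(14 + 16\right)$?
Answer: $\frac{514279}{296933} \approx 1.732$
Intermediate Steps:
$y = -948$ ($y = -3 - 945 = -948$)
$D = -120$ ($D = \left(-4\right) 30 = -120$)
$V{\left(Z \right)} = -4 - Z$ ($V{\left(Z \right)} = -5 - \left(Z - \frac{Z}{Z}\right) = -5 - \left(-1 + Z\right) = -4 - Z$)
$\frac{-3600069 + V{\left(D \right)}}{-2364995 + \left(y - 544\right) \left(-192\right)} = \frac{-3600069 - -116}{-2364995 + \left(-948 - 544\right) \left(-192\right)} = \frac{-3600069 + \left(-4 + 120\right)}{-2364995 - -286464} = \frac{-3600069 + 116}{-2364995 + 286464} = - \frac{3599953}{-2078531} = \left(-3599953\right) \left(- \frac{1}{2078531}\right) = \frac{514279}{296933}$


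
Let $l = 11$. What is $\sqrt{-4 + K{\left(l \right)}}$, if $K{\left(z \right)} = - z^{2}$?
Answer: $5 i \sqrt{5} \approx 11.18 i$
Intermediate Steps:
$\sqrt{-4 + K{\left(l \right)}} = \sqrt{-4 - 11^{2}} = \sqrt{-4 - 121} = \sqrt{-125} = 5 i \sqrt{5}$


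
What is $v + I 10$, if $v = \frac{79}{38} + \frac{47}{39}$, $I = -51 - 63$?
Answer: $- \frac{1684613}{1482} \approx -1136.7$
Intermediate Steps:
$I = -114$
$v = \frac{4867}{1482}$ ($v = 79 \cdot \frac{1}{38} + 47 \cdot \frac{1}{39} = \frac{79}{38} + \frac{47}{39} = \frac{4867}{1482} \approx 3.2841$)
$v + I 10 = \frac{4867}{1482} - 1140 = - \frac{1684613}{1482}$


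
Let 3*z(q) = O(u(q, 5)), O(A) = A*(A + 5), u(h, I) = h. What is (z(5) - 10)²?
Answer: 400/9 ≈ 44.444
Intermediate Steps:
O(A) = A*(5 + A)
z(q) = q*(5 + q)/3 (z(q) = (q*(5 + q))/3 = q*(5 + q)/3)
(z(5) - 10)² = ((⅓)*5*(5 + 5) - 10)² = ((⅓)*5*10 - 10)² = (50/3 - 10)² = (20/3)² = 400/9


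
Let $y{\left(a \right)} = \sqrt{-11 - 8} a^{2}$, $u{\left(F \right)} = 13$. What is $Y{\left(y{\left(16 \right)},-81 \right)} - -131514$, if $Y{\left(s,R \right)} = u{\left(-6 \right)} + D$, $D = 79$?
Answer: $131606$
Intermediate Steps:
$y{\left(a \right)} = i \sqrt{19} a^{2}$ ($y{\left(a \right)} = \sqrt{-19} a^{2} = i \sqrt{19} a^{2}$)
$Y{\left(s,R \right)} = 92$ ($Y{\left(s,R \right)} = 13 + 79 = 92$)
$Y{\left(y{\left(16 \right)},-81 \right)} - -131514 = 92 - -131514 = 92 + 131514 = 131606$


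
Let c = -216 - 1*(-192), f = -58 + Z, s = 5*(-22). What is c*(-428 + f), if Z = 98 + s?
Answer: 11952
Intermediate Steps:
s = -110
Z = -12 (Z = 98 - 110 = -12)
f = -70 (f = -58 - 12 = -70)
c = -24 (c = -216 + 192 = -24)
c*(-428 + f) = -24*(-428 - 70) = -24*(-498) = 11952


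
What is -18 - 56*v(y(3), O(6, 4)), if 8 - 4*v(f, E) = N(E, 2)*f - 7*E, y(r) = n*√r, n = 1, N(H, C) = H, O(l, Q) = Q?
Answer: -522 + 56*√3 ≈ -425.01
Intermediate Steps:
y(r) = √r (y(r) = 1*√r = √r)
v(f, E) = 2 + 7*E/4 - E*f/4 (v(f, E) = 2 - (E*f - 7*E)/4 = 2 - (-7*E + E*f)/4 = 2 + (7*E/4 - E*f/4) = 2 + 7*E/4 - E*f/4)
-18 - 56*v(y(3), O(6, 4)) = -18 - 56*(2 + (7/4)*4 - ¼*4*√3) = -18 - 56*(2 + 7 - √3) = -18 - 56*(9 - √3) = -18 + (-504 + 56*√3) = -522 + 56*√3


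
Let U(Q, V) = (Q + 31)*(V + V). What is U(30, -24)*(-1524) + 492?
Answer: 4462764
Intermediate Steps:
U(Q, V) = 2*V*(31 + Q) (U(Q, V) = (31 + Q)*(2*V) = 2*V*(31 + Q))
U(30, -24)*(-1524) + 492 = (2*(-24)*(31 + 30))*(-1524) + 492 = (2*(-24)*61)*(-1524) + 492 = -2928*(-1524) + 492 = 4462272 + 492 = 4462764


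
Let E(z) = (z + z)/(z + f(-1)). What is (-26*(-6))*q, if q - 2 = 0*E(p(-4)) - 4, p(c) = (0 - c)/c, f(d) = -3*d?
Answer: -312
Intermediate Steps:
p(c) = -1 (p(c) = (-c)/c = -1)
E(z) = 2*z/(3 + z) (E(z) = (z + z)/(z - 3*(-1)) = (2*z)/(z + 3) = (2*z)/(3 + z) = 2*z/(3 + z))
q = -2 (q = 2 + (0*(2*(-1)/(3 - 1)) - 4) = 2 + (0*(2*(-1)/2) - 4) = 2 + (0*(2*(-1)*(½)) - 4) = 2 + (0*(-1) - 4) = 2 + (0 - 4) = 2 - 4 = -2)
(-26*(-6))*q = -26*(-6)*(-2) = 156*(-2) = -312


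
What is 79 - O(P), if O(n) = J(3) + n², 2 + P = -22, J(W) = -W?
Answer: -494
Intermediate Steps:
P = -24 (P = -2 - 22 = -24)
O(n) = -3 + n² (O(n) = -1*3 + n² = -3 + n²)
79 - O(P) = 79 - (-3 + (-24)²) = 79 - (-3 + 576) = 79 - 1*573 = 79 - 573 = -494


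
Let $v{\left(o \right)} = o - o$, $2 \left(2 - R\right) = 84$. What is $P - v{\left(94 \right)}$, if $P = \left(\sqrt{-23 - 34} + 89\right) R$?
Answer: $-3560 - 40 i \sqrt{57} \approx -3560.0 - 301.99 i$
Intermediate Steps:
$R = -40$ ($R = 2 - 42 = -40$)
$v{\left(o \right)} = 0$
$P = -3560 - 40 i \sqrt{57}$ ($P = \left(\sqrt{-23 - 34} + 89\right) \left(-40\right) = \left(\sqrt{-57} + 89\right) \left(-40\right) = \left(i \sqrt{57} + 89\right) \left(-40\right) = \left(89 + i \sqrt{57}\right) \left(-40\right) = -3560 - 40 i \sqrt{57} \approx -3560.0 - 301.99 i$)
$P - v{\left(94 \right)} = \left(-3560 - 40 i \sqrt{57}\right) - 0 = \left(-3560 - 40 i \sqrt{57}\right) + 0 = -3560 - 40 i \sqrt{57}$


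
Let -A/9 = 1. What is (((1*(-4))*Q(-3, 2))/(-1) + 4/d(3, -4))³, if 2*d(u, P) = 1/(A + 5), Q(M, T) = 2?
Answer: -13824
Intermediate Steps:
A = -9 (A = -9*1 = -9)
d(u, P) = -⅛ (d(u, P) = 1/(2*(-9 + 5)) = (½)/(-4) = (½)*(-¼) = -⅛)
(((1*(-4))*Q(-3, 2))/(-1) + 4/d(3, -4))³ = (((1*(-4))*2)/(-1) + 4/(-⅛))³ = (-4*2*(-1) + 4*(-8))³ = (-8*(-1) - 32)³ = (8 - 32)³ = (-24)³ = -13824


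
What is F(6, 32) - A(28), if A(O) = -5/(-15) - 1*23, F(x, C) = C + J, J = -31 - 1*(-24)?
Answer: 143/3 ≈ 47.667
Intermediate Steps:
J = -7 (J = -31 + 24 = -7)
F(x, C) = -7 + C (F(x, C) = C - 7 = -7 + C)
A(O) = -68/3 (A(O) = -5*(-1/15) - 23 = ⅓ - 23 = -68/3)
F(6, 32) - A(28) = (-7 + 32) - 1*(-68/3) = 25 + 68/3 = 143/3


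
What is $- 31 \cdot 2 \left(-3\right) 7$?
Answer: $1302$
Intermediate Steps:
$- 31 \cdot 2 \left(-3\right) 7 = - 31 \left(\left(-6\right) 7\right) = \left(-31\right) \left(-42\right) = 1302$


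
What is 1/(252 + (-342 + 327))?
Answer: 1/237 ≈ 0.0042194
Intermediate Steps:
1/(252 + (-342 + 327)) = 1/(252 - 15) = 1/237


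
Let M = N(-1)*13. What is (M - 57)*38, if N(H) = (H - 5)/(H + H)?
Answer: -684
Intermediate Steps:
N(H) = (-5 + H)/(2*H) (N(H) = (-5 + H)/((2*H)) = (-5 + H)*(1/(2*H)) = (-5 + H)/(2*H))
M = 39 (M = ((½)*(-5 - 1)/(-1))*13 = ((½)*(-1)*(-6))*13 = 3*13 = 39)
(M - 57)*38 = (39 - 57)*38 = -18*38 = -684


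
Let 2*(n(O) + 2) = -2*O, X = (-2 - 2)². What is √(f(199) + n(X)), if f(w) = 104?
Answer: √86 ≈ 9.2736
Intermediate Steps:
X = 16 (X = (-4)² = 16)
n(O) = -2 - O (n(O) = -2 + (-2*O)/2 = -2 - O)
√(f(199) + n(X)) = √(104 + (-2 - 1*16)) = √(104 + (-2 - 16)) = √(104 - 18) = √86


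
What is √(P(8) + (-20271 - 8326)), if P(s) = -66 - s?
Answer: I*√28671 ≈ 169.33*I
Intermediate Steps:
√(P(8) + (-20271 - 8326)) = √((-66 - 1*8) + (-20271 - 8326)) = √((-66 - 8) - 28597) = √(-74 - 28597) = √(-28671) = I*√28671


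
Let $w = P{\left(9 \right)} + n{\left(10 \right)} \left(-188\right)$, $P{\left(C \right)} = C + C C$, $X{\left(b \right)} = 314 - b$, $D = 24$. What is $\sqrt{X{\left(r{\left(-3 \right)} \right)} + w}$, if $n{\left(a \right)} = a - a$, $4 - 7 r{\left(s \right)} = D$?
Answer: $\frac{4 \sqrt{1246}}{7} \approx 20.171$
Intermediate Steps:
$r{\left(s \right)} = - \frac{20}{7}$ ($r{\left(s \right)} = \frac{4}{7} - \frac{24}{7} = - \frac{20}{7}$)
$n{\left(a \right)} = 0$
$P{\left(C \right)} = C + C^{2}$
$w = 90$ ($w = 9 \left(1 + 9\right) + 0 \left(-188\right) = 9 \cdot 10 + 0 = 90 + 0 = 90$)
$\sqrt{X{\left(r{\left(-3 \right)} \right)} + w} = \sqrt{\left(314 - - \frac{20}{7}\right) + 90} = \sqrt{\left(314 + \frac{20}{7}\right) + 90} = \sqrt{\frac{2218}{7} + 90} = \sqrt{\frac{2848}{7}} = \frac{4 \sqrt{1246}}{7}$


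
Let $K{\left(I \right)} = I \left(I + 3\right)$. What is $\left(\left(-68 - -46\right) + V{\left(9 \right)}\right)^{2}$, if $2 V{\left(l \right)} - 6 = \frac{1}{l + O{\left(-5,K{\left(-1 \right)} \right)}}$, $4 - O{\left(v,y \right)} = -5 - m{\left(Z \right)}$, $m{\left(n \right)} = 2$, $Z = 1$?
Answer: $\frac{576081}{1600} \approx 360.05$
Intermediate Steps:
$K{\left(I \right)} = I \left(3 + I\right)$
$O{\left(v,y \right)} = 11$ ($O{\left(v,y \right)} = 4 - \left(-5 - 2\right) = 4 - -7 = 4 + 7 = 11$)
$V{\left(l \right)} = 3 + \frac{1}{2 \left(11 + l\right)}$ ($V{\left(l \right)} = 3 + \frac{1}{2 \left(l + 11\right)} = 3 + \frac{1}{2 \left(11 + l\right)}$)
$\left(\left(-68 - -46\right) + V{\left(9 \right)}\right)^{2} = \left(\left(-68 - -46\right) + \frac{67 + 6 \cdot 9}{2 \left(11 + 9\right)}\right)^{2} = \left(\left(-68 + 46\right) + \frac{67 + 54}{2 \cdot 20}\right)^{2} = \left(-22 + \frac{1}{2} \cdot \frac{1}{20} \cdot 121\right)^{2} = \left(-22 + \frac{121}{40}\right)^{2} = \left(- \frac{759}{40}\right)^{2} = \frac{576081}{1600}$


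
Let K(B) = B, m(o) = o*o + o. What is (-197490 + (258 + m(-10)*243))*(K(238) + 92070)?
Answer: -16187315496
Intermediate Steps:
m(o) = o + o**2 (m(o) = o**2 + o = o + o**2)
(-197490 + (258 + m(-10)*243))*(K(238) + 92070) = (-197490 + (258 - 10*(1 - 10)*243))*(238 + 92070) = (-197490 + (258 - 10*(-9)*243))*92308 = (-197490 + (258 + 90*243))*92308 = (-197490 + (258 + 21870))*92308 = (-197490 + 22128)*92308 = -175362*92308 = -16187315496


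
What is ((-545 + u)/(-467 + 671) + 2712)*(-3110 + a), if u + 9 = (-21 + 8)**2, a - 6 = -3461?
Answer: -3629545595/204 ≈ -1.7792e+7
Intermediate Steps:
a = -3455 (a = 6 - 3461 = -3455)
u = 160 (u = -9 + (-21 + 8)**2 = -9 + (-13)**2 = -9 + 169 = 160)
((-545 + u)/(-467 + 671) + 2712)*(-3110 + a) = ((-545 + 160)/(-467 + 671) + 2712)*(-3110 - 3455) = (-385/204 + 2712)*(-6565) = (552863/204)*(-6565) = -3629545595/204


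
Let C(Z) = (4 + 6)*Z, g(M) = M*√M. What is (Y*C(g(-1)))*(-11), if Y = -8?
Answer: -880*I ≈ -880.0*I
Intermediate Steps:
g(M) = M^(3/2)
C(Z) = 10*Z
(Y*C(g(-1)))*(-11) = -80*(-1)^(3/2)*(-11) = -80*(-I)*(-11) = -(-80)*I*(-11) = (80*I)*(-11) = -880*I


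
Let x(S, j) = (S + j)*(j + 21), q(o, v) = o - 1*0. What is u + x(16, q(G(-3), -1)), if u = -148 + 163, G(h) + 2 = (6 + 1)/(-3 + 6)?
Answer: 3271/9 ≈ 363.44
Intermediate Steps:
G(h) = ⅓ (G(h) = -2 + (6 + 1)/(-3 + 6) = -2 + 7/3 = ⅓)
q(o, v) = o (q(o, v) = o + 0 = o)
x(S, j) = (21 + j)*(S + j) (x(S, j) = (S + j)*(21 + j) = (21 + j)*(S + j))
u = 15
u + x(16, q(G(-3), -1)) = 15 + ((⅓)² + 21*16 + 21*(⅓) + 16*(⅓)) = 15 + (⅑ + 336 + 7 + 16/3) = 15 + 3136/9 = 3271/9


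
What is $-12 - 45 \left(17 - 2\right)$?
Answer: $-687$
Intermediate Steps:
$-12 - 45 \left(17 - 2\right) = -12 - 675 = -687$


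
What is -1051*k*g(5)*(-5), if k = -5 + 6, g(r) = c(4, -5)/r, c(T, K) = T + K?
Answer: -1051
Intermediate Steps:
c(T, K) = K + T
g(r) = -1/r (g(r) = (-5 + 4)/r = -1/r)
k = 1
-1051*k*g(5)*(-5) = -1051*1*(-1/5)*(-5) = -(-1051)*(-5)/5 = -1051*1 = -1051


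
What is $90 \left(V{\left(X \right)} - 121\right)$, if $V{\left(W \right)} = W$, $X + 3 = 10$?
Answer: $-10260$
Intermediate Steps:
$X = 7$ ($X = -3 + 10 = 7$)
$90 \left(V{\left(X \right)} - 121\right) = 90 \left(7 - 121\right) = 90 \left(-114\right) = -10260$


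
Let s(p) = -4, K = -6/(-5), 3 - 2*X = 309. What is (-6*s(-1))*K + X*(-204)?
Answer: 156204/5 ≈ 31241.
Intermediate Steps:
X = -153 (X = 3/2 - ½*309 = 3/2 - 309/2 = -153)
K = 6/5 (K = -6*(-⅕) = 6/5 ≈ 1.2000)
(-6*s(-1))*K + X*(-204) = -6*(-4)*(6/5) - 153*(-204) = 24*(6/5) + 31212 = 144/5 + 31212 = 156204/5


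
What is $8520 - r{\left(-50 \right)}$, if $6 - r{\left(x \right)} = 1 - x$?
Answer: $8565$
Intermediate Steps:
$r{\left(x \right)} = 5 + x$ ($r{\left(x \right)} = 6 - \left(1 - x\right) = 6 + \left(-1 + x\right) = 5 + x$)
$8520 - r{\left(-50 \right)} = 8520 - \left(5 - 50\right) = 8520 - -45 = 8520 + 45 = 8565$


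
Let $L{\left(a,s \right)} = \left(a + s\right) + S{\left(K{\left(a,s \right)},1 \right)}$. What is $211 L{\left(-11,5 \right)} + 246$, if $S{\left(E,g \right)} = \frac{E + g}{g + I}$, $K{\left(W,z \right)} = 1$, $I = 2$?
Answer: $- \frac{2638}{3} \approx -879.33$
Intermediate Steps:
$S{\left(E,g \right)} = \frac{E + g}{2 + g}$ ($S{\left(E,g \right)} = \frac{E + g}{g + 2} = \frac{E + g}{2 + g}$)
$L{\left(a,s \right)} = \frac{2}{3} + a + s$ ($L{\left(a,s \right)} = \left(a + s\right) + \frac{1 + 1}{2 + 1} = \left(a + s\right) + \frac{1}{3} \cdot 2 = \left(a + s\right) + \frac{2}{3} = \frac{2}{3} + a + s$)
$211 L{\left(-11,5 \right)} + 246 = 211 \left(\frac{2}{3} - 11 + 5\right) + 246 = 211 \left(- \frac{16}{3}\right) + 246 = - \frac{3376}{3} + 246 = - \frac{2638}{3}$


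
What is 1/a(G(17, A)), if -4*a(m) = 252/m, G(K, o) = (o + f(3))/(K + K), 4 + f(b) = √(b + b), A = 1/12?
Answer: 47/25704 - √6/2142 ≈ 0.00068496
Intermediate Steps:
A = 1/12 ≈ 0.083333
f(b) = -4 + √2*√b (f(b) = -4 + √(b + b) = -4 + √(2*b) = -4 + √2*√b)
G(K, o) = (-4 + o + √6)/(2*K) (G(K, o) = (o + (-4 + √2*√3))/(K + K) = (o + (-4 + √6))/((2*K)) = (-4 + o + √6)*(1/(2*K)) = (-4 + o + √6)/(2*K))
a(m) = -63/m
1/a(G(17, A)) = 1/(-63*34/(-4 + 1/12 + √6)) = 1/(-63*34/(-47/12 + √6)) = 1/(-63/(-47/408 + √6/34)) = 47/25704 - √6/2142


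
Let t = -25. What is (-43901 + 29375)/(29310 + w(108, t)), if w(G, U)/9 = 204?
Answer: -2421/5191 ≈ -0.46638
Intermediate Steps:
w(G, U) = 1836 (w(G, U) = 9*204 = 1836)
(-43901 + 29375)/(29310 + w(108, t)) = (-43901 + 29375)/(29310 + 1836) = -14526/31146 = -14526*1/31146 = -2421/5191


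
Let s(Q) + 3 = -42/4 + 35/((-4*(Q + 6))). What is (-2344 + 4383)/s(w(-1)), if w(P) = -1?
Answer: -8156/61 ≈ -133.70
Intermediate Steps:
s(Q) = -27/2 + 35/(-24 - 4*Q) (s(Q) = -3 + (-42/4 + 35/((-4*(Q + 6)))) = -3 + (-42*¼ + 35/((-4*(6 + Q)))) = -3 + (-21/2 + 35/(-24 - 4*Q)) = -27/2 + 35/(-24 - 4*Q))
(-2344 + 4383)/s(w(-1)) = (-2344 + 4383)/(((-359 - 54*(-1))/(4*(6 - 1)))) = 2039/(((¼)*(-359 + 54)/5)) = 2039/(((¼)*(⅕)*(-305))) = 2039/(-61/4) = 2039*(-4/61) = -8156/61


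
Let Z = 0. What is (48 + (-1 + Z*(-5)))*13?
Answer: 611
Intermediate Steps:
(48 + (-1 + Z*(-5)))*13 = (48 + (-1 + 0*(-5)))*13 = (48 + (-1 + 0))*13 = (48 - 1)*13 = 47*13 = 611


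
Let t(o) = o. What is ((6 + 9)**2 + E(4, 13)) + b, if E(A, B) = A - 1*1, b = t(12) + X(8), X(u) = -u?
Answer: 232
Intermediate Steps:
b = 4 (b = 12 - 1*8 = 12 - 8 = 4)
E(A, B) = -1 + A (E(A, B) = A - 1 = -1 + A)
((6 + 9)**2 + E(4, 13)) + b = ((6 + 9)**2 + (-1 + 4)) + 4 = (15**2 + 3) + 4 = (225 + 3) + 4 = 228 + 4 = 232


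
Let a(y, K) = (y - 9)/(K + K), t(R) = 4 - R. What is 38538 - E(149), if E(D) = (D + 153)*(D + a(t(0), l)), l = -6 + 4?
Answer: -13675/2 ≈ -6837.5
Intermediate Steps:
l = -2
a(y, K) = (-9 + y)/(2*K) (a(y, K) = (-9 + y)/((2*K)) = (-9 + y)*(1/(2*K)) = (-9 + y)/(2*K))
E(D) = (153 + D)*(5/4 + D) (E(D) = (D + 153)*(D + (½)*(-9 + (4 - 1*0))/(-2)) = (153 + D)*(D + (½)*(-½)*(-9 + (4 + 0))) = (153 + D)*(D + (½)*(-½)*(-9 + 4)) = (153 + D)*(D + (½)*(-½)*(-5)) = (153 + D)*(D + 5/4) = (153 + D)*(5/4 + D))
38538 - E(149) = 38538 - (765/4 + 149² + (617/4)*149) = 38538 - (765/4 + 22201 + 91933/4) = 38538 - 1*90751/2 = 38538 - 90751/2 = -13675/2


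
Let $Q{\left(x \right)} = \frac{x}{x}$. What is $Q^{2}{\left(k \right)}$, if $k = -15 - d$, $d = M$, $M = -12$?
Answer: $1$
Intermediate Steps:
$d = -12$
$k = -3$ ($k = -15 - -12 = -15 + 12 = -3$)
$Q{\left(x \right)} = 1$
$Q^{2}{\left(k \right)} = 1^{2} = 1$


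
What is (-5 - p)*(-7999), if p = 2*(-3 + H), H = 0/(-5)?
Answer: -7999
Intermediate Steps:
H = 0 (H = 0*(-⅕) = 0)
p = -6 (p = 2*(-3 + 0) = 2*(-3) = -6)
(-5 - p)*(-7999) = (-5 - 1*(-6))*(-7999) = (-5 + 6)*(-7999) = 1*(-7999) = -7999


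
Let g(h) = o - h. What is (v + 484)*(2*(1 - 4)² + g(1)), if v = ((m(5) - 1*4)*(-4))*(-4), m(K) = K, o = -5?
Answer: 6000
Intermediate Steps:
v = 16 (v = ((5 - 1*4)*(-4))*(-4) = ((5 - 4)*(-4))*(-4) = (1*(-4))*(-4) = -4*(-4) = 16)
g(h) = -5 - h
(v + 484)*(2*(1 - 4)² + g(1)) = (16 + 484)*(2*(1 - 4)² + (-5 - 1*1)) = 500*(2*(-3)² + (-5 - 1)) = 500*(2*9 - 6) = 500*(18 - 6) = 500*12 = 6000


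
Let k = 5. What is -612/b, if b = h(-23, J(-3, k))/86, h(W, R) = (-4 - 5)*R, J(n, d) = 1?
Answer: 5848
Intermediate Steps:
h(W, R) = -9*R
b = -9/86 (b = -9*1/86 = -9/86 ≈ -0.10465)
-612/b = -612/(-9/86) = -612*(-86/9) = 5848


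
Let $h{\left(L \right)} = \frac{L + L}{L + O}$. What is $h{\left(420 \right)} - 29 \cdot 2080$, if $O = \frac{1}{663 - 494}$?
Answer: $- \frac{4281431960}{70981} \approx -60318.0$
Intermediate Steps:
$O = \frac{1}{169} \approx 0.0059172$
$h{\left(L \right)} = \frac{2 L}{\frac{1}{169} + L}$ ($h{\left(L \right)} = \frac{L + L}{L + \frac{1}{169}} = \frac{2 L}{\frac{1}{169} + L}$)
$h{\left(420 \right)} - 29 \cdot 2080 = 338 \cdot 420 \frac{1}{1 + 169 \cdot 420} - 29 \cdot 2080 = 338 \cdot 420 \frac{1}{1 + 70980} - 60320 = 338 \cdot 420 \cdot \frac{1}{70981} - 60320 = \frac{141960}{70981} - 60320 = - \frac{4281431960}{70981}$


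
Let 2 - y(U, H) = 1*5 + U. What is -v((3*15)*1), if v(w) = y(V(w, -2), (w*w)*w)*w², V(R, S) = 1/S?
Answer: 10125/2 ≈ 5062.5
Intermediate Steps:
y(U, H) = -3 - U (y(U, H) = 2 - (1*5 + U) = 2 - (5 + U) = 2 + (-5 - U) = -3 - U)
v(w) = -5*w²/2 (v(w) = (-3 - 1/(-2))*w² = (-3 - 1*(-½))*w² = (-3 + ½)*w² = -5*w²/2)
-v((3*15)*1) = -(-5)*((3*15)*1)²/2 = -(-5)*(45*1)²/2 = -(-5)*45²/2 = -(-5)*2025/2 = -1*(-10125/2) = 10125/2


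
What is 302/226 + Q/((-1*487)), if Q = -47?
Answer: 78848/55031 ≈ 1.4328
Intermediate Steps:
302/226 + Q/((-1*487)) = 302/226 - 47/((-1*487)) = 302*(1/226) - 47/(-487) = 151/113 - 47*(-1/487) = 151/113 + 47/487 = 78848/55031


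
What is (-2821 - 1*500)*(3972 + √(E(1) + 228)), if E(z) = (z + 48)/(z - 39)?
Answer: -13191012 - 3321*√327370/38 ≈ -1.3241e+7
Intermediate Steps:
E(z) = (48 + z)/(-39 + z)
(-2821 - 1*500)*(3972 + √(E(1) + 228)) = (-2821 - 1*500)*(3972 + √((48 + 1)/(-39 + 1) + 228)) = (-2821 - 500)*(3972 + √(49/(-38) + 228)) = -3321*(3972 + √(-1/38*49 + 228)) = -3321*(3972 + √(-49/38 + 228)) = -3321*(3972 + √(8615/38)) = -3321*(3972 + √327370/38) = -13191012 - 3321*√327370/38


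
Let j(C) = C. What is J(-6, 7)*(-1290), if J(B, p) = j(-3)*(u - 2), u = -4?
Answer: -23220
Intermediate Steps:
J(B, p) = 18 (J(B, p) = -3*(-4 - 2) = -3*(-6) = 18)
J(-6, 7)*(-1290) = 18*(-1290) = -23220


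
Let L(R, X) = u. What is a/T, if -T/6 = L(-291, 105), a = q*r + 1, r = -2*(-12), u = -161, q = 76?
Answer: 1825/966 ≈ 1.8892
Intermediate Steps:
r = 24
a = 1825 (a = 76*24 + 1 = 1824 + 1 = 1825)
L(R, X) = -161
T = 966 (T = -6*(-161) = 966)
a/T = 1825/966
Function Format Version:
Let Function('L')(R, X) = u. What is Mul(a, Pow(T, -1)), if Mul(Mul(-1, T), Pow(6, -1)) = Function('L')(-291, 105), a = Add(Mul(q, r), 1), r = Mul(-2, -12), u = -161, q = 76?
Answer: Rational(1825, 966) ≈ 1.8892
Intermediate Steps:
r = 24
a = 1825 (a = Add(Mul(76, 24), 1) = Add(1824, 1) = 1825)
Function('L')(R, X) = -161
T = 966 (T = Mul(-6, -161) = 966)
Mul(a, Pow(T, -1)) = Mul(1825, Pow(966, -1)) = Mul(1825, Rational(1, 966)) = Rational(1825, 966)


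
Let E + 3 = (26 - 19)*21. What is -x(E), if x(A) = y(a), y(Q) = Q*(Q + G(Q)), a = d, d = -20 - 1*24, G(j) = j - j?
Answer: -1936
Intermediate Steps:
G(j) = 0
d = -44 (d = -20 - 24 = -44)
a = -44
y(Q) = Q² (y(Q) = Q*(Q + 0) = Q*Q = Q²)
E = 144 (E = -3 + (26 - 19)*21 = -3 + 7*21 = -3 + 147 = 144)
x(A) = 1936 (x(A) = (-44)² = 1936)
-x(E) = -1*1936 = -1936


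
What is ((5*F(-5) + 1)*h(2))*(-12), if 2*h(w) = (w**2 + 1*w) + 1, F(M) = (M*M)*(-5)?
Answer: 26208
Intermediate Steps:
F(M) = -5*M**2 (F(M) = M**2*(-5) = -5*M**2)
h(w) = 1/2 + w/2 + w**2/2 (h(w) = ((w**2 + 1*w) + 1)/2 = ((w**2 + w) + 1)/2 = ((w + w**2) + 1)/2 = (1 + w + w**2)/2 = 1/2 + w/2 + w**2/2)
((5*F(-5) + 1)*h(2))*(-12) = ((5*(-5*(-5)**2) + 1)*(1/2 + (1/2)*2 + (1/2)*2**2))*(-12) = ((5*(-5*25) + 1)*(1/2 + 1 + (1/2)*4))*(-12) = ((5*(-125) + 1)*(1/2 + 1 + 2))*(-12) = ((-625 + 1)*(7/2))*(-12) = -624*7/2*(-12) = -2184*(-12) = 26208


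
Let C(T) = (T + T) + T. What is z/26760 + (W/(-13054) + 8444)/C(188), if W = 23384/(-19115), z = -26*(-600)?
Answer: 20339919625348/1307647344005 ≈ 15.555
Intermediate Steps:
z = 15600
W = -23384/19115 (W = 23384*(-1/19115) = -23384/19115 ≈ -1.2233)
C(T) = 3*T (C(T) = 2*T + T = 3*T)
z/26760 + (W/(-13054) + 8444)/C(188) = 15600/26760 + (-23384/19115/(-13054) + 8444)/((3*188)) = 15600*(1/26760) + (-23384/19115*(-1/13054) + 8444)/564 = 130/223 + (11692/124763605 + 8444)*(1/564) = 130/223 + (1053503892312/124763605)*(1/564) = 130/223 + 87791991026/5863889435 = 20339919625348/1307647344005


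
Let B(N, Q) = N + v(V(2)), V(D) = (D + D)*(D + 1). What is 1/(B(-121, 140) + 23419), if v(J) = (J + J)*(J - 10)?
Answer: 1/23346 ≈ 4.2834e-5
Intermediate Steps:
V(D) = 2*D*(1 + D) (V(D) = (2*D)*(1 + D) = 2*D*(1 + D))
v(J) = 2*J*(-10 + J) (v(J) = (2*J)*(-10 + J) = 2*J*(-10 + J))
B(N, Q) = 48 + N (B(N, Q) = N + 2*(2*2*(1 + 2))*(-10 + 2*2*(1 + 2)) = N + 2*(2*2*3)*(-10 + 2*2*3) = N + 2*12*(-10 + 12) = N + 2*12*2 = N + 48 = 48 + N)
1/(B(-121, 140) + 23419) = 1/((48 - 121) + 23419) = 1/(-73 + 23419) = 1/23346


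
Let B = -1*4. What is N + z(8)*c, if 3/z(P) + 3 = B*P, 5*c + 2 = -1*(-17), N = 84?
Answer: 2931/35 ≈ 83.743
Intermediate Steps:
c = 3 (c = -2/5 + (-1*(-17))/5 = -2/5 + (1/5)*17 = -2/5 + 17/5 = 3)
B = -4
z(P) = 3/(-3 - 4*P)
N + z(8)*c = 84 - 3/(3 + 4*8)*3 = 84 - 3/(3 + 32)*3 = 84 - 3/35*3 = 84 - 9/35 = 2931/35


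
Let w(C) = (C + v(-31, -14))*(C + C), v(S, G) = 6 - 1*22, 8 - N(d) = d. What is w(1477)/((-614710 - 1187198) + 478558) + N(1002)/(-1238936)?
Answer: -190917040903/58555212700 ≈ -3.2605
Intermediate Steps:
N(d) = 8 - d
v(S, G) = -16 (v(S, G) = 6 - 22 = -16)
w(C) = 2*C*(-16 + C) (w(C) = (C - 16)*(C + C) = (-16 + C)*(2*C) = 2*C*(-16 + C))
w(1477)/((-614710 - 1187198) + 478558) + N(1002)/(-1238936) = (2*1477*(-16 + 1477))/((-614710 - 1187198) + 478558) + (8 - 1*1002)/(-1238936) = (2*1477*1461)/(-1801908 + 478558) + (8 - 1002)*(-1/1238936) = 4315794/(-1323350) - 994*(-1/1238936) = 4315794*(-1/1323350) + 497/619468 = -308271/94525 + 497/619468 = -190917040903/58555212700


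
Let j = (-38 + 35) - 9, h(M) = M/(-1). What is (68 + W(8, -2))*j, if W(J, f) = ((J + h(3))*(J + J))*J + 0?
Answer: -8496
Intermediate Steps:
h(M) = -M (h(M) = M*(-1) = -M)
j = -12 (j = -3 - 9 = -12)
W(J, f) = 2*J²*(-3 + J) (W(J, f) = ((J - 1*3)*(J + J))*J + 0 = ((J - 3)*(2*J))*J + 0 = ((-3 + J)*(2*J))*J + 0 = (2*J*(-3 + J))*J + 0 = 2*J²*(-3 + J) + 0 = 2*J²*(-3 + J))
(68 + W(8, -2))*j = (68 + 2*8²*(-3 + 8))*(-12) = (68 + 2*64*5)*(-12) = (68 + 640)*(-12) = 708*(-12) = -8496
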